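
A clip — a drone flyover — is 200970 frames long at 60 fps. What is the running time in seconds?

3349.5 seconds

Running time = 200970 / (60) = 3349.5 s.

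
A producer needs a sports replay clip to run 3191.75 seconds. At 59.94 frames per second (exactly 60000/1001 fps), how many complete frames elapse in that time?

Frames = 3191.75 × 60000/1001 = 191505000/1001 ≈ 191313.6863.
Complete frames: 191313.

191313 frames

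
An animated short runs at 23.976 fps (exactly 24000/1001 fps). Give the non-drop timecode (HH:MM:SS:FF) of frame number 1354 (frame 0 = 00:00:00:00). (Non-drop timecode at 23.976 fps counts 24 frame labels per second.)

00:00:56:10

1354 ÷ 24 = 56 full seconds, remainder 10 frames.
56 s = 0 h 0 min 56 s.
Timecode: 00:00:56:10.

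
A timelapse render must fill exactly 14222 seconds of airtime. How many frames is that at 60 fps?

853320 frames

Frames = 14222 × 60 = 853320.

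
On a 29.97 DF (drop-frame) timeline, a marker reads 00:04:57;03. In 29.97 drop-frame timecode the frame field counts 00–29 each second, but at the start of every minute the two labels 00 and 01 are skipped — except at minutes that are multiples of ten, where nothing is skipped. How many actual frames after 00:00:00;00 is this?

As if non-drop at 30 labels/s: (0 × 3600 + 4 × 60 + 57) × 30 + 3 = 8913.
Minute boundaries passed: 4; those not divisible by 10: 4 − 0 = 4; dropped labels = 2 × 4 = 8.
Actual frame index = 8913 − 8 = 8905.

8905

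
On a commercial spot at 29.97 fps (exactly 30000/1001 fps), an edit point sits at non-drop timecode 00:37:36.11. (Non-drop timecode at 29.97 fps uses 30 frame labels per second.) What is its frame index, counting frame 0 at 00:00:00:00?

Total seconds to the label: (0 × 3600 + 37 × 60 + 36) = 2256.
Frame index = 2256 × 30 + 11 = 67691.

67691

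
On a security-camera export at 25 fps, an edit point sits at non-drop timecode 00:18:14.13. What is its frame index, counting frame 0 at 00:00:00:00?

27363

Total seconds to the label: (0 × 3600 + 18 × 60 + 14) = 1094.
Frame index = 1094 × 25 + 13 = 27363.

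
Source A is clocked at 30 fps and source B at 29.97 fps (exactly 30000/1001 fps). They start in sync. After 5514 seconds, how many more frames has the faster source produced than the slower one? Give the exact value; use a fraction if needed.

A emits 30 × 5514 = 165420 frames; B emits 30000/1001 × 5514 = 165420000/1001.
Difference = 165420/1001 frames (≈ 165.2547); B is behind A.

165420/1001 frames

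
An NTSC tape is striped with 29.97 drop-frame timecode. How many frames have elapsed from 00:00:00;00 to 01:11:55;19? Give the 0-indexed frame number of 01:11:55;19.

Complete 10-minute blocks: 7, each 17982 frames → 125874.
Remaining 1 whole minute in the current block: 1800 + 0 × 1798 = 1800 frames.
Within the current minute: 55 × 30 + 19 − 2 = 1667 (labels ;00/;01 skipped at this minute). Total = 125874 + 1800 + 1667 = 129341.

129341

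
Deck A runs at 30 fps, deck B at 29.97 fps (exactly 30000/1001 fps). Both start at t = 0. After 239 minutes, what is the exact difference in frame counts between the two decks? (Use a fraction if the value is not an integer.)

239 min = 14340 s.
A emits 30 × 14340 = 430200 frames; B emits 30000/1001 × 14340 = 430200000/1001.
Difference = 430200/1001 frames (≈ 429.7702); B is behind A.

430200/1001 frames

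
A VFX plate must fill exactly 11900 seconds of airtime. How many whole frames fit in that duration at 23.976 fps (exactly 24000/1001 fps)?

Frames = 11900 × 24000/1001 = 40800000/143 ≈ 285314.6853.
Complete frames: 285314.

285314 frames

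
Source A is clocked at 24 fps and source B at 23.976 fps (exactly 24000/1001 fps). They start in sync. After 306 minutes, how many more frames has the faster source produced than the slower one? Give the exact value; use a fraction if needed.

440640/1001 frames

306 min = 18360 s.
A emits 24 × 18360 = 440640 frames; B emits 24000/1001 × 18360 = 440640000/1001.
Difference = 440640/1001 frames (≈ 440.1998); B is behind A.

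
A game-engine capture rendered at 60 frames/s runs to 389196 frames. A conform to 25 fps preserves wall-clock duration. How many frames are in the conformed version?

Target frames = source frames × (target rate / source rate) = 389196 × (25)/(60) = 389196 × 5/12 = 162165.

162165 frames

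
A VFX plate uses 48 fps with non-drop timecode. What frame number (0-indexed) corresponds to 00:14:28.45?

Total seconds to the label: (0 × 3600 + 14 × 60 + 28) = 868.
Frame index = 868 × 48 + 45 = 41709.

frame 41709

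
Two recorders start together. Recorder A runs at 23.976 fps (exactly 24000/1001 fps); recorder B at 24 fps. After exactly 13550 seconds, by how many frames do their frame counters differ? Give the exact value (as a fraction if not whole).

A emits 24000/1001 × 13550 = 325200000/1001 frames; B emits 24 × 13550 = 325200.
Difference = 325200/1001 frames (≈ 324.8751); B is ahead of A.

325200/1001 frames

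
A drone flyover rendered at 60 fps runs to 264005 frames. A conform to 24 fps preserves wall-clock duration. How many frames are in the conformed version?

Target frames = source frames × (target rate / source rate) = 264005 × (24)/(60) = 264005 × 2/5 = 105602.

105602 frames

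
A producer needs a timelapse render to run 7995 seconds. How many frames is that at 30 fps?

239850 frames

Frames = 7995 × 30 = 239850.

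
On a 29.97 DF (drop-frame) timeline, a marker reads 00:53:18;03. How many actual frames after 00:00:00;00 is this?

As if non-drop at 30 labels/s: (0 × 3600 + 53 × 60 + 18) × 30 + 3 = 95943.
Minute boundaries passed: 53; those not divisible by 10: 53 − 5 = 48; dropped labels = 2 × 48 = 96.
Actual frame index = 95943 − 96 = 95847.

95847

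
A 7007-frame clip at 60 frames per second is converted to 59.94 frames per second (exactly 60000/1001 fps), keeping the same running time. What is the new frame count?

Target frames = source frames × (target rate / source rate) = 7007 × (60000/1001)/(60) = 7007 × 1000/1001 = 7000.

7000 frames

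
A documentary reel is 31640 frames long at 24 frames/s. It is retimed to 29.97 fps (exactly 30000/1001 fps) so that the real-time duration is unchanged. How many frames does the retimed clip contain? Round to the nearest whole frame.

Frames at target rate = 31640 × (30000/1001) / (24) = 5650000/143 ≈ 39510.490.
Nearest whole frame: 39510.

39510 frames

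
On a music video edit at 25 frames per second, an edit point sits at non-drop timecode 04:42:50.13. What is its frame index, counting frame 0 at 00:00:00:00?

frame 424263

Total seconds to the label: (4 × 3600 + 42 × 60 + 50) = 16970.
Frame index = 16970 × 25 + 13 = 424263.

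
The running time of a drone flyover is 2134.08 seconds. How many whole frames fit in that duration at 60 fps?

Frames = 2134.08 × 60 = 640224/5 ≈ 128044.8000.
Complete frames: 128044.

128044 frames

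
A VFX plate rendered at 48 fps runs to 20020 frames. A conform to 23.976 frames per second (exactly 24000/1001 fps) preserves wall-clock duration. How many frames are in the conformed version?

10000 frames

Target frames = source frames × (target rate / source rate) = 20020 × (24000/1001)/(48) = 20020 × 500/1001 = 10000.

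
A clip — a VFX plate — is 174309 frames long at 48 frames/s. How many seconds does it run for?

3631.4375 seconds

Running time = 174309 / (48) = 3631.4375 s.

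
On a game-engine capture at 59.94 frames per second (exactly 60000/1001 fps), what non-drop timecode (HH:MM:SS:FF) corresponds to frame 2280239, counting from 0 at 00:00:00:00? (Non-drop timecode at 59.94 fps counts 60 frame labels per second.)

2280239 ÷ 60 = 38003 full seconds, remainder 59 frames.
38003 s = 10 h 33 min 23 s.
Timecode: 10:33:23:59.

10:33:23:59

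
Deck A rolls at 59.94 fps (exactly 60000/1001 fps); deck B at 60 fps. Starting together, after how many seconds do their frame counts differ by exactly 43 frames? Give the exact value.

The gap grows by |60 − 60000/1001| = 60/1001 frames per second.
Time for a 43-frame gap: 43 ÷ (60/1001) = 43043/60 s.

43043/60 seconds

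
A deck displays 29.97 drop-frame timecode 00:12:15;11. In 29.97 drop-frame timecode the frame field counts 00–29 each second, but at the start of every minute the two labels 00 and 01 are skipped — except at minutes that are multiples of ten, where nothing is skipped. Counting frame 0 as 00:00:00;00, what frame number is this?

22039

As if non-drop at 30 labels/s: (0 × 3600 + 12 × 60 + 15) × 30 + 11 = 22061.
Minute boundaries passed: 12; those not divisible by 10: 12 − 1 = 11; dropped labels = 2 × 11 = 22.
Actual frame index = 22061 − 22 = 22039.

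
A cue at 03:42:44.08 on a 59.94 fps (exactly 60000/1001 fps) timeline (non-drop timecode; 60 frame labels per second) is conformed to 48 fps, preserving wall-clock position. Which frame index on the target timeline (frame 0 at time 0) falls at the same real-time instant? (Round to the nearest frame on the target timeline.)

Source frame index: (3×3600 + 42×60 + 44) × 60 + 8 = 801848.
Real time: 801848 / (60000/1001) = 100331231/7500 s.
Target frame: (100331231/7500) × (48) = 401324924/625 ≈ 642119.878 → 642120.

frame 642120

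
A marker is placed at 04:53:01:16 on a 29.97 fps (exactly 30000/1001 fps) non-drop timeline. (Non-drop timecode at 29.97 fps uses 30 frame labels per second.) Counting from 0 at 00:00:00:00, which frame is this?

527446

Total seconds to the label: (4 × 3600 + 53 × 60 + 1) = 17581.
Frame index = 17581 × 30 + 16 = 527446.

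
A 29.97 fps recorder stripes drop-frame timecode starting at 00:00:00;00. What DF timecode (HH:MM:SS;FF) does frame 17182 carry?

Each 10-minute DF block holds 10 × 60 × 30 − 9 × 2 = 17982 frames. 17182 ÷ 17982 → 0 full blocks, remainder 17182.
Within the partial block the first minute is 1800 frames and each further minute 1798, so 9 further minute boundaries passed. Total skipped labels = 18 × 0 + 2 × 9 = 18.
Non-drop label index = 17182 + 18 = 17200; at 30 labels/s that is 00:09:33:10, i.e. DF 00:09:33;10.

00:09:33;10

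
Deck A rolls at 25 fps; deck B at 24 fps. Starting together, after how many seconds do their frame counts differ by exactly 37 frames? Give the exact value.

The gap grows by |24 − 25| = 1 frame per second.
Time for a 37-frame gap: 37 ÷ (1) = 37 s.

37 seconds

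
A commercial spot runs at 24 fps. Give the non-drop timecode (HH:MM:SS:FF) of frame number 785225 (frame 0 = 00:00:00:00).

785225 ÷ 24 = 32717 full seconds, remainder 17 frames.
32717 s = 9 h 5 min 17 s.
Timecode: 09:05:17:17.

09:05:17:17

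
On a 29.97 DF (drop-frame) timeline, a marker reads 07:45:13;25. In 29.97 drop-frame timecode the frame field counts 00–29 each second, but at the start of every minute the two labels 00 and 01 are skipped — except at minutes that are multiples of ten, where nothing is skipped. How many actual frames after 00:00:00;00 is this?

836577

Complete 10-minute blocks: 46, each 17982 frames → 827172.
Remaining 5 whole minutes in the current block: 1800 + 4 × 1798 = 8992 frames.
Within the current minute: 13 × 30 + 25 − 2 = 413 (labels ;00/;01 skipped at this minute). Total = 827172 + 8992 + 413 = 836577.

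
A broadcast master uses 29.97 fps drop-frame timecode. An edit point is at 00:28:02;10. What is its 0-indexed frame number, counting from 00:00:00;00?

As if non-drop at 30 labels/s: (0 × 3600 + 28 × 60 + 2) × 30 + 10 = 50470.
Minute boundaries passed: 28; those not divisible by 10: 28 − 2 = 26; dropped labels = 2 × 26 = 52.
Actual frame index = 50470 − 52 = 50418.

50418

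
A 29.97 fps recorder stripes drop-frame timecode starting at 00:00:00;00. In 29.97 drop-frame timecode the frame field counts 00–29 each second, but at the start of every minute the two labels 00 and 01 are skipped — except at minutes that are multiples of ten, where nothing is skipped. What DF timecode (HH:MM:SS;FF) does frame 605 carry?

Ten DF minutes hold 17982 frames, so frame 605 lies in block 0 (frames 0–17981) with 605 frames into that block.
The block's first minute is 1800 frames and the rest 1798 each; 605 frames reaches minute 0, so 0 × 18 + 0 × 2 = 0 labels have been skipped so far.
Adding those back, label number 605 + 0 = 605 at 30 labels/s is 20 s + 5 f = 0 h 0 min 20 s frame 5, i.e. 00:00:20;05.

00:00:20;05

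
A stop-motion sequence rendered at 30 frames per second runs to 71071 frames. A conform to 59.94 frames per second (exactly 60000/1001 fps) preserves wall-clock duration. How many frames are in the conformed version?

Target frames = source frames × (target rate / source rate) = 71071 × (60000/1001)/(30) = 71071 × 2000/1001 = 142000.

142000 frames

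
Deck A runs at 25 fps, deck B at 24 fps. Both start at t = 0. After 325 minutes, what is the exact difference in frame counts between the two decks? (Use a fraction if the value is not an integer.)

325 min = 19500 s.
A emits 25 × 19500 = 487500 frames; B emits 24 × 19500 = 468000.
Difference = 19500 frames; B is behind A.

19500 frames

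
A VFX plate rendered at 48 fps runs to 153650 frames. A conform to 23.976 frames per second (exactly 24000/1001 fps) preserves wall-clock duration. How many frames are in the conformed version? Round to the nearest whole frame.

76748 frames

Frames at target rate = 153650 × (24000/1001) / (48) = 10975000/143 ≈ 76748.252.
Nearest whole frame: 76748.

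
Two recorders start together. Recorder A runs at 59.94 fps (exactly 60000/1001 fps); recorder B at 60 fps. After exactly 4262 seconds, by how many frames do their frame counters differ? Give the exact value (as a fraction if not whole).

255720/1001 frames

A emits 60000/1001 × 4262 = 255720000/1001 frames; B emits 60 × 4262 = 255720.
Difference = 255720/1001 frames (≈ 255.4645); B is ahead of A.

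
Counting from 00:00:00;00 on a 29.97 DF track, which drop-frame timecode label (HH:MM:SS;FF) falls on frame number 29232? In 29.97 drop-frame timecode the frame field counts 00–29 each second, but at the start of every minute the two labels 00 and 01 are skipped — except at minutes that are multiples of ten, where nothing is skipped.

Each 10-minute DF block holds 10 × 60 × 30 − 9 × 2 = 17982 frames. 29232 ÷ 17982 → 1 full block, remainder 11250.
Within the partial block the first minute is 1800 frames and each further minute 1798, so 6 further minute boundaries passed. Total skipped labels = 18 × 1 + 2 × 6 = 30.
Non-drop label index = 29232 + 30 = 29262; at 30 labels/s that is 00:16:15:12, i.e. DF 00:16:15;12.

00:16:15;12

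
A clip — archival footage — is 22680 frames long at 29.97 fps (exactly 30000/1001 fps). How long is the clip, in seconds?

756.756 seconds

Running time = 22680 / (30000/1001) = 756.756 s.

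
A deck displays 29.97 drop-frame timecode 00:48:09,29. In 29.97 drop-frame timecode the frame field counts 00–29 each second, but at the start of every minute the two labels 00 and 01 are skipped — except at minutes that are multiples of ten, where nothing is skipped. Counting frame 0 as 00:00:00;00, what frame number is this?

86611

Complete 10-minute blocks: 4, each 17982 frames → 71928.
Remaining 8 whole minutes in the current block: 1800 + 7 × 1798 = 14386 frames.
Within the current minute: 9 × 30 + 29 − 2 = 297 (labels ;00/;01 skipped at this minute). Total = 71928 + 14386 + 297 = 86611.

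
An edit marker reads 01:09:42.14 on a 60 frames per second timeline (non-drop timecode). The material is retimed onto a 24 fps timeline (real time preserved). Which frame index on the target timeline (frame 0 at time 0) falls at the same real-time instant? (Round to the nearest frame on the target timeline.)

frame 100374

Source frame index: (1×3600 + 9×60 + 42) × 60 + 14 = 250934.
Real time: 250934 / (60) = 125467/30 s.
Target frame: (125467/30) × (24) = 501868/5 ≈ 100373.600 → 100374.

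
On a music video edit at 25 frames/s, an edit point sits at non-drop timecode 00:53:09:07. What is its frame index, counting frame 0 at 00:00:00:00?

frame 79732

Total seconds to the label: (0 × 3600 + 53 × 60 + 9) = 3189.
Frame index = 3189 × 25 + 7 = 79732.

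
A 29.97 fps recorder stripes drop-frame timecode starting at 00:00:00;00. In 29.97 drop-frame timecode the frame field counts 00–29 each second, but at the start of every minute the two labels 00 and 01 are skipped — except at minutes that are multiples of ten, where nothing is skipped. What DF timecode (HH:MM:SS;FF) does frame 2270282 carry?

Ten DF minutes hold 17982 frames, so frame 2270282 lies in block 126 (frames 2265732–2283713) with 4550 frames into that block.
The block's first minute is 1800 frames and the rest 1798 each; 4550 frames reaches minute 2, so 126 × 18 + 2 × 2 = 2272 labels have been skipped so far.
Adding those back, label number 2270282 + 2272 = 2272554 at 30 labels/s is 75751 s + 24 f = 21 h 2 min 31 s frame 24, i.e. 21:02:31;24.

21:02:31;24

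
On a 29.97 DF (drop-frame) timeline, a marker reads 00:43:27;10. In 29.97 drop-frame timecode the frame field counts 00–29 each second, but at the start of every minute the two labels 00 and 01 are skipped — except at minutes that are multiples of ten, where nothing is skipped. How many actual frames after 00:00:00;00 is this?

78142

Complete 10-minute blocks: 4, each 17982 frames → 71928.
Remaining 3 whole minutes in the current block: 1800 + 2 × 1798 = 5396 frames.
Within the current minute: 27 × 30 + 10 − 2 = 818 (labels ;00/;01 skipped at this minute). Total = 71928 + 5396 + 818 = 78142.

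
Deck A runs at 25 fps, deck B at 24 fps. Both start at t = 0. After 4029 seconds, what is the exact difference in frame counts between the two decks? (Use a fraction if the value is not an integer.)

4029 frames

A emits 25 × 4029 = 100725 frames; B emits 24 × 4029 = 96696.
Difference = 4029 frames; B is behind A.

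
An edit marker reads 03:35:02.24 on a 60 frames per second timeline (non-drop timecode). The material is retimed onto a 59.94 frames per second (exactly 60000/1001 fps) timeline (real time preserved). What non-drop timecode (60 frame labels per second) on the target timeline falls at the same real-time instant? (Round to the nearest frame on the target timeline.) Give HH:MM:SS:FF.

Source frame index: (3×3600 + 35×60 + 2) × 60 + 24 = 774144.
Real time: 774144 / (60) = 64512/5 s.
Target frame: (64512/5) × (60000/1001) = 110592000/143 ≈ 773370.629 → 773371.
At 60 labels/s: frame 773371 → 03:34:49:31.

03:34:49:31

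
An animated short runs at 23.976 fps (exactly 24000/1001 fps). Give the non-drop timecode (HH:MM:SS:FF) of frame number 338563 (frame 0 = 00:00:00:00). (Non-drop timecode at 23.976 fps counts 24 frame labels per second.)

03:55:06:19

338563 ÷ 24 = 14106 full seconds, remainder 19 frames.
14106 s = 3 h 55 min 6 s.
Timecode: 03:55:06:19.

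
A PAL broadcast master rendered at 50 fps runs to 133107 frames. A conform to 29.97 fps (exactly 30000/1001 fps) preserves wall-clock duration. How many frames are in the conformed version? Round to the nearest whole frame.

Frames at target rate = 133107 × (30000/1001) / (50) = 6143400/77 ≈ 79784.416.
Nearest whole frame: 79784.

79784 frames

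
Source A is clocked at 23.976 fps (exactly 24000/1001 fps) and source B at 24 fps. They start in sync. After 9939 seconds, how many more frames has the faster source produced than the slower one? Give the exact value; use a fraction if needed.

A emits 24000/1001 × 9939 = 238536000/1001 frames; B emits 24 × 9939 = 238536.
Difference = 238536/1001 frames (≈ 238.2977); B is ahead of A.

238536/1001 frames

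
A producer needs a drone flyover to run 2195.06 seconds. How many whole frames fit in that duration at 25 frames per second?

Frames = 2195.06 × 25 = 109753/2 ≈ 54876.5000.
Complete frames: 54876.

54876 frames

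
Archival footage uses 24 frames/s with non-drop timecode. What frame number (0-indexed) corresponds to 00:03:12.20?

Total seconds to the label: (0 × 3600 + 3 × 60 + 12) = 192.
Frame index = 192 × 24 + 20 = 4628.

frame 4628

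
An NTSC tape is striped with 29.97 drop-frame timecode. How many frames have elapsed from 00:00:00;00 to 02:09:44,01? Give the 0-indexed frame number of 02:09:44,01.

Complete 10-minute blocks: 12, each 17982 frames → 215784.
Remaining 9 whole minutes in the current block: 1800 + 8 × 1798 = 16184 frames.
Within the current minute: 44 × 30 + 1 − 2 = 1319 (labels ;00/;01 skipped at this minute). Total = 215784 + 16184 + 1319 = 233287.

233287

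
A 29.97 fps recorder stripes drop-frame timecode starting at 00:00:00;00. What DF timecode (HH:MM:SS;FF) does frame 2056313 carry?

19:03:32;11

Ten DF minutes hold 17982 frames, so frame 2056313 lies in block 114 (frames 2049948–2067929) with 6365 frames into that block.
The block's first minute is 1800 frames and the rest 1798 each; 6365 frames reaches minute 3, so 114 × 18 + 3 × 2 = 2058 labels have been skipped so far.
Adding those back, label number 2056313 + 2058 = 2058371 at 30 labels/s is 68612 s + 11 f = 19 h 3 min 32 s frame 11, i.e. 19:03:32;11.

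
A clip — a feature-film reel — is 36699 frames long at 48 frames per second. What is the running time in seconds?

Running time = 36699 / (48) = 764.5625 s.

764.5625 seconds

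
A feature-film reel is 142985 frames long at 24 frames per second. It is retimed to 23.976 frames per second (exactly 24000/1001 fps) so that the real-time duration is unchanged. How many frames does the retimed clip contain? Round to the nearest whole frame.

Frames at target rate = 142985 × (24000/1001) / (24) = 142985000/1001 ≈ 142842.158.
Nearest whole frame: 142842.

142842 frames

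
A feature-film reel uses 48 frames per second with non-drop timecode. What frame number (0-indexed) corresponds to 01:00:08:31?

Total seconds to the label: (1 × 3600 + 0 × 60 + 8) = 3608.
Frame index = 3608 × 48 + 31 = 173215.

frame 173215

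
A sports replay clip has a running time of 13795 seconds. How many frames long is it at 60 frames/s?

827700 frames

Frames = 13795 × 60 = 827700.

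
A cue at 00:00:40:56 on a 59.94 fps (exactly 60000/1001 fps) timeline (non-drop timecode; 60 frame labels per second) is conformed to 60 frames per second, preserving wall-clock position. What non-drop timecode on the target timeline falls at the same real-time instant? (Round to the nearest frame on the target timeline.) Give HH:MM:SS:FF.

Source frame index: (0×3600 + 0×60 + 40) × 60 + 56 = 2456.
Real time: 2456 / (60000/1001) = 307307/7500 s.
Target frame: (307307/7500) × (60) = 307307/125 ≈ 2458.456 → 2458.
At 60 labels/s: frame 2458 → 00:00:40:58.

00:00:40:58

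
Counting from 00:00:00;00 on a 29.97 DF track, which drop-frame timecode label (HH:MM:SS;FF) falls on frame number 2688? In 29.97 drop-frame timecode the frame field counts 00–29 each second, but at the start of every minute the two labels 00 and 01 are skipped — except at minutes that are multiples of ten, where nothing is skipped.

00:01:29;20

Each 10-minute DF block holds 10 × 60 × 30 − 9 × 2 = 17982 frames. 2688 ÷ 17982 → 0 full blocks, remainder 2688.
Within the partial block the first minute is 1800 frames and each further minute 1798, so 1 further minute boundary passed. Total skipped labels = 18 × 0 + 2 × 1 = 2.
Non-drop label index = 2688 + 2 = 2690; at 30 labels/s that is 00:01:29:20, i.e. DF 00:01:29;20.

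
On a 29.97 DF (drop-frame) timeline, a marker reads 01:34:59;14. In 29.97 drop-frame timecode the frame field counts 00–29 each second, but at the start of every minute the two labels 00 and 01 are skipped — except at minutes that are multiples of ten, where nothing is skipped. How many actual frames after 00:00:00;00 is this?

Complete 10-minute blocks: 9, each 17982 frames → 161838.
Remaining 4 whole minutes in the current block: 1800 + 3 × 1798 = 7194 frames.
Within the current minute: 59 × 30 + 14 − 2 = 1782 (labels ;00/;01 skipped at this minute). Total = 161838 + 7194 + 1782 = 170814.

170814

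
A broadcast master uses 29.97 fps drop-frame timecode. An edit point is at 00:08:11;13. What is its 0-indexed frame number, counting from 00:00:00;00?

As if non-drop at 30 labels/s: (0 × 3600 + 8 × 60 + 11) × 30 + 13 = 14743.
Minute boundaries passed: 8; those not divisible by 10: 8 − 0 = 8; dropped labels = 2 × 8 = 16.
Actual frame index = 14743 − 16 = 14727.

14727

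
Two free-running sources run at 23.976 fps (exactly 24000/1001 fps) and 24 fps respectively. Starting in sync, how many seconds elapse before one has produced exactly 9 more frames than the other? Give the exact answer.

The gap grows by |24 − 24000/1001| = 24/1001 frames per second.
Time for a 9-frame gap: 9 ÷ (24/1001) = 375.375 s.

375.375 seconds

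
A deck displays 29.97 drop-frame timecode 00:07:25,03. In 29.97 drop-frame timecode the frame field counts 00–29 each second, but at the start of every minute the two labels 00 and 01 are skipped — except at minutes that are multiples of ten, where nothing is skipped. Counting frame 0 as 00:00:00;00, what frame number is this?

Complete 10-minute blocks: 0, each 17982 frames → 0.
Remaining 7 whole minutes in the current block: 1800 + 6 × 1798 = 12588 frames.
Within the current minute: 25 × 30 + 3 − 2 = 751 (labels ;00/;01 skipped at this minute). Total = 0 + 12588 + 751 = 13339.

13339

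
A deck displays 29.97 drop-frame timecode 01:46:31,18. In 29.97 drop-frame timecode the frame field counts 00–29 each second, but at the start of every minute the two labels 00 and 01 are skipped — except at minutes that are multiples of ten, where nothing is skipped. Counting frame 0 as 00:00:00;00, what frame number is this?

191556

Complete 10-minute blocks: 10, each 17982 frames → 179820.
Remaining 6 whole minutes in the current block: 1800 + 5 × 1798 = 10790 frames.
Within the current minute: 31 × 30 + 18 − 2 = 946 (labels ;00/;01 skipped at this minute). Total = 179820 + 10790 + 946 = 191556.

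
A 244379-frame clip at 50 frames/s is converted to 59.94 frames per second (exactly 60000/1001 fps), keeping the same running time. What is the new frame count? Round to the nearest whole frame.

Frames at target rate = 244379 × (60000/1001) / (50) = 293254800/1001 ≈ 292961.838.
Nearest whole frame: 292962.

292962 frames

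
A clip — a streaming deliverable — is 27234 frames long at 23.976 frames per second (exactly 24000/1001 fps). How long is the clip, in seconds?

Running time = 27234 / (24000/1001) = 1135.88475 s.

1135.88475 seconds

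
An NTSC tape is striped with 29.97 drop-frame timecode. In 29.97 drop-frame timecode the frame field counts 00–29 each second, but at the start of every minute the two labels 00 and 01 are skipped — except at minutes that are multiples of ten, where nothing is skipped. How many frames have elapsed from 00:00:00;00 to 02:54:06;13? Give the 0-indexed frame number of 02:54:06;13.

As if non-drop at 30 labels/s: (2 × 3600 + 54 × 60 + 6) × 30 + 13 = 313393.
Minute boundaries passed: 174; those not divisible by 10: 174 − 17 = 157; dropped labels = 2 × 157 = 314.
Actual frame index = 313393 − 314 = 313079.

313079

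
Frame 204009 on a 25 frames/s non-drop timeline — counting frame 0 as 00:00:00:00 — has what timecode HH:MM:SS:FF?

02:16:00:09

204009 ÷ 25 = 8160 full seconds, remainder 9 frames.
8160 s = 2 h 16 min 0 s.
Timecode: 02:16:00:09.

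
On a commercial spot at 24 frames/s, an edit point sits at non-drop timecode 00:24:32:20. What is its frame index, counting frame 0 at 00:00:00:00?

35348

Total seconds to the label: (0 × 3600 + 24 × 60 + 32) = 1472.
Frame index = 1472 × 24 + 20 = 35348.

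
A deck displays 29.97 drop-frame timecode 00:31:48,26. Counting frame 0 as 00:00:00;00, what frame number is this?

57210

Complete 10-minute blocks: 3, each 17982 frames → 53946.
Remaining 1 whole minute in the current block: 1800 + 0 × 1798 = 1800 frames.
Within the current minute: 48 × 30 + 26 − 2 = 1464 (labels ;00/;01 skipped at this minute). Total = 53946 + 1800 + 1464 = 57210.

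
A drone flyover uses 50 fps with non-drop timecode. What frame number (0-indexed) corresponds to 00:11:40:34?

Total seconds to the label: (0 × 3600 + 11 × 60 + 40) = 700.
Frame index = 700 × 50 + 34 = 35034.

frame 35034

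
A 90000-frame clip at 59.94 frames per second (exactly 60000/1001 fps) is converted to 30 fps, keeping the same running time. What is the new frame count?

Target frames = source frames × (target rate / source rate) = 90000 × (30)/(60000/1001) = 90000 × 1001/2000 = 45045.

45045 frames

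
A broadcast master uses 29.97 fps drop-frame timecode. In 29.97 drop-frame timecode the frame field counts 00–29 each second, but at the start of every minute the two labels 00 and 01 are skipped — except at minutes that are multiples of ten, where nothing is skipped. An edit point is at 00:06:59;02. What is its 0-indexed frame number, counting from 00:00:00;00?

12560

As if non-drop at 30 labels/s: (0 × 3600 + 6 × 60 + 59) × 30 + 2 = 12572.
Minute boundaries passed: 6; those not divisible by 10: 6 − 0 = 6; dropped labels = 2 × 6 = 12.
Actual frame index = 12572 − 12 = 12560.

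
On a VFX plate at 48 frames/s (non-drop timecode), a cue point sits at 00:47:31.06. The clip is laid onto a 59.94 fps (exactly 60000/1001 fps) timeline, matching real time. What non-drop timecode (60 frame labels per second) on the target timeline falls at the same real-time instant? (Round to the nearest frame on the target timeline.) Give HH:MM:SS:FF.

Source frame index: (0×3600 + 47×60 + 31) × 48 + 6 = 136854.
Real time: 136854 / (48) = 22809/8 s.
Target frame: (22809/8) × (60000/1001) = 171067500/1001 ≈ 170896.603 → 170897.
At 60 labels/s: frame 170897 → 00:47:28:17.

00:47:28:17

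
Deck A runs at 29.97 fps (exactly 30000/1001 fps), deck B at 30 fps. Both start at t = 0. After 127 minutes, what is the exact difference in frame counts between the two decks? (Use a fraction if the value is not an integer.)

228600/1001 frames

127 min = 7620 s.
A emits 30000/1001 × 7620 = 228600000/1001 frames; B emits 30 × 7620 = 228600.
Difference = 228600/1001 frames (≈ 228.3716); B is ahead of A.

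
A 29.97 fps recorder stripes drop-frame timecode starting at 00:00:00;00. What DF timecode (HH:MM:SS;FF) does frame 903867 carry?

Ten DF minutes hold 17982 frames, so frame 903867 lies in block 50 (frames 899100–917081) with 4767 frames into that block.
The block's first minute is 1800 frames and the rest 1798 each; 4767 frames reaches minute 2, so 50 × 18 + 2 × 2 = 904 labels have been skipped so far.
Adding those back, label number 903867 + 904 = 904771 at 30 labels/s is 30159 s + 1 f = 8 h 22 min 39 s frame 1, i.e. 08:22:39;01.

08:22:39;01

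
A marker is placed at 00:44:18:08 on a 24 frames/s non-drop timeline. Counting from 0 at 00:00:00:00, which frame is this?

Total seconds to the label: (0 × 3600 + 44 × 60 + 18) = 2658.
Frame index = 2658 × 24 + 8 = 63800.

frame 63800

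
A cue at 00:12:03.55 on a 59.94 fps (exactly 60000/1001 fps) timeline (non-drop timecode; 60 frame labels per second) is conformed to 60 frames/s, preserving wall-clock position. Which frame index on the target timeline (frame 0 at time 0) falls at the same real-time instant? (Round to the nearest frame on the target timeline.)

frame 43478

Source frame index: (0×3600 + 12×60 + 3) × 60 + 55 = 43435.
Real time: 43435 / (60000/1001) = 8695687/12000 s.
Target frame: (8695687/12000) × (60) = 8695687/200 ≈ 43478.435 → 43478.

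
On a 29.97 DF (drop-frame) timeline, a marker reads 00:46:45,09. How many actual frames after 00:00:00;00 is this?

As if non-drop at 30 labels/s: (0 × 3600 + 46 × 60 + 45) × 30 + 9 = 84159.
Minute boundaries passed: 46; those not divisible by 10: 46 − 4 = 42; dropped labels = 2 × 42 = 84.
Actual frame index = 84159 − 84 = 84075.

84075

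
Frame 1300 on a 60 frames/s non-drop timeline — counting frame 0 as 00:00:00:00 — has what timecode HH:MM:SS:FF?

00:00:21:40

1300 ÷ 60 = 21 full seconds, remainder 40 frames.
21 s = 0 h 0 min 21 s.
Timecode: 00:00:21:40.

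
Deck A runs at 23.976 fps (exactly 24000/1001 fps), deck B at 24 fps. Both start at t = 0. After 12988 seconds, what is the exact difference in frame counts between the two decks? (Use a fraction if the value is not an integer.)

311712/1001 frames

A emits 24000/1001 × 12988 = 311712000/1001 frames; B emits 24 × 12988 = 311712.
Difference = 311712/1001 frames (≈ 311.4006); B is ahead of A.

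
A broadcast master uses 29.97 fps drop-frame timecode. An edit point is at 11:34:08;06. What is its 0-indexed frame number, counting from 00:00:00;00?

Complete 10-minute blocks: 69, each 17982 frames → 1240758.
Remaining 4 whole minutes in the current block: 1800 + 3 × 1798 = 7194 frames.
Within the current minute: 8 × 30 + 6 − 2 = 244 (labels ;00/;01 skipped at this minute). Total = 1240758 + 7194 + 244 = 1248196.

1248196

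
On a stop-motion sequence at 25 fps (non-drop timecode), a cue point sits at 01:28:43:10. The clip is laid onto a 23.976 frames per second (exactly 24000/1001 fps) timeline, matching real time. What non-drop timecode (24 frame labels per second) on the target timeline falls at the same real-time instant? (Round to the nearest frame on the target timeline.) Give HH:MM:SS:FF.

01:28:38:02

Source frame index: (1×3600 + 28×60 + 43) × 25 + 10 = 133085.
Real time: 133085 / (25) = 26617/5 s.
Target frame: (26617/5) × (24000/1001) = 127761600/1001 ≈ 127633.966 → 127634.
At 24 labels/s: frame 127634 → 01:28:38:02.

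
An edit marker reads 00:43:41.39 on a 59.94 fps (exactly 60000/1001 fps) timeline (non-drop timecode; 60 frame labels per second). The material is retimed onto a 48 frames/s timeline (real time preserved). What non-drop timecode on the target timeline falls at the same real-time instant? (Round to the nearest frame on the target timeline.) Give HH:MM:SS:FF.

00:43:44:13

Source frame index: (0×3600 + 43×60 + 41) × 60 + 39 = 157299.
Real time: 157299 / (60000/1001) = 52485433/20000 s.
Target frame: (52485433/20000) × (48) = 157456299/1250 ≈ 125965.039 → 125965.
At 48 labels/s: frame 125965 → 00:43:44:13.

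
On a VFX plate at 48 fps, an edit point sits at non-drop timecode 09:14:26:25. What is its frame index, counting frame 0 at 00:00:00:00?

1596793

Total seconds to the label: (9 × 3600 + 14 × 60 + 26) = 33266.
Frame index = 33266 × 48 + 25 = 1596793.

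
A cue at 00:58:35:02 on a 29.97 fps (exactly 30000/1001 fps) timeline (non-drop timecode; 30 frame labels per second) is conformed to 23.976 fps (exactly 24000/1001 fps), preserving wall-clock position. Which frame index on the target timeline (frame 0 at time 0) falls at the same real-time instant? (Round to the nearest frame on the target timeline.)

frame 84362

Source frame index: (0×3600 + 58×60 + 35) × 30 + 2 = 105452.
Real time: 105452 / (30000/1001) = 26389363/7500 s.
Target frame: (26389363/7500) × (24000/1001) = 421808/5 ≈ 84361.600 → 84362.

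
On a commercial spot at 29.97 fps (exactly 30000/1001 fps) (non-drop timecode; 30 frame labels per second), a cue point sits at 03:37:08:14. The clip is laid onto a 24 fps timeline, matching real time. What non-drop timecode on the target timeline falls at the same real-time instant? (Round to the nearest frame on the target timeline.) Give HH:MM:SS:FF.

03:37:21:12

Source frame index: (3×3600 + 37×60 + 8) × 30 + 14 = 390854.
Real time: 390854 / (30000/1001) = 195622427/15000 s.
Target frame: (195622427/15000) × (24) = 195622427/625 ≈ 312995.883 → 312996.
At 24 labels/s: frame 312996 → 03:37:21:12.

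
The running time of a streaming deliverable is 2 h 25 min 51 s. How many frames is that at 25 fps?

2 h 25 min 51 s = 8751 s.
Frames = 8751 × 25 = 218775.

218775 frames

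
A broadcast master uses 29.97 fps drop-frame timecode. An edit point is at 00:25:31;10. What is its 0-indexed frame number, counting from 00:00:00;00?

Complete 10-minute blocks: 2, each 17982 frames → 35964.
Remaining 5 whole minutes in the current block: 1800 + 4 × 1798 = 8992 frames.
Within the current minute: 31 × 30 + 10 − 2 = 938 (labels ;00/;01 skipped at this minute). Total = 35964 + 8992 + 938 = 45894.

45894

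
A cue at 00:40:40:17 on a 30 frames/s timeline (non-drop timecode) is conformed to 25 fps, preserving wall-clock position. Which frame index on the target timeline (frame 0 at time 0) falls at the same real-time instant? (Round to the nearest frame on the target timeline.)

frame 61014

Source frame index: (0×3600 + 40×60 + 40) × 30 + 17 = 73217.
Real time: 73217 / (30) = 73217/30 s.
Target frame: (73217/30) × (25) = 366085/6 ≈ 61014.167 → 61014.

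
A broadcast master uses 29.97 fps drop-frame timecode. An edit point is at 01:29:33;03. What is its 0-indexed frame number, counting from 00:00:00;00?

161031

As if non-drop at 30 labels/s: (1 × 3600 + 29 × 60 + 33) × 30 + 3 = 161193.
Minute boundaries passed: 89; those not divisible by 10: 89 − 8 = 81; dropped labels = 2 × 81 = 162.
Actual frame index = 161193 − 162 = 161031.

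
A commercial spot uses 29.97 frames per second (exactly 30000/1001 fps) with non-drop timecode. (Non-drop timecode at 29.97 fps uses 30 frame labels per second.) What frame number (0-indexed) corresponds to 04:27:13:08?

480998

Total seconds to the label: (4 × 3600 + 27 × 60 + 13) = 16033.
Frame index = 16033 × 30 + 8 = 480998.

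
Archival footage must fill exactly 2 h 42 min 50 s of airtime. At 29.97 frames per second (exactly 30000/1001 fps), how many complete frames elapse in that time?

292807 frames

2 h 42 min 50 s = 9770 s.
Frames = 9770 × 30000/1001 = 293100000/1001 ≈ 292807.1928.
Complete frames: 292807.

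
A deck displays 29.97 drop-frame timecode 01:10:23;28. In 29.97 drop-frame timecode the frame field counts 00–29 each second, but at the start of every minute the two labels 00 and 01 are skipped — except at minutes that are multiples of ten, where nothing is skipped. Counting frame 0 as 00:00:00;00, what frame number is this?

As if non-drop at 30 labels/s: (1 × 3600 + 10 × 60 + 23) × 30 + 28 = 126718.
Minute boundaries passed: 70; those not divisible by 10: 70 − 7 = 63; dropped labels = 2 × 63 = 126.
Actual frame index = 126718 − 126 = 126592.

126592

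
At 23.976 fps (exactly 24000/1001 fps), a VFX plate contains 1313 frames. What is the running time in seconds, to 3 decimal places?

54.763 seconds

Running time = 1313 × 1001/24000 = 1314313/24000 s ≈ 54.763 s.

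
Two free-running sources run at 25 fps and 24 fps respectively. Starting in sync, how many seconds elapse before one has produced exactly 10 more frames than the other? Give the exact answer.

10 seconds

The gap grows by |24 − 25| = 1 frame per second.
Time for a 10-frame gap: 10 ÷ (1) = 10 s.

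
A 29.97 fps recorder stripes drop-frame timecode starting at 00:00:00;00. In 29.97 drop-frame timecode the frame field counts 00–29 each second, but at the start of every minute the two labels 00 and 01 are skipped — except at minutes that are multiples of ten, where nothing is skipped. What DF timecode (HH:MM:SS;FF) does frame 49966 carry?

00:27:47;06

Ten DF minutes hold 17982 frames, so frame 49966 lies in block 2 (frames 35964–53945) with 14002 frames into that block.
The block's first minute is 1800 frames and the rest 1798 each; 14002 frames reaches minute 7, so 2 × 18 + 7 × 2 = 50 labels have been skipped so far.
Adding those back, label number 49966 + 50 = 50016 at 30 labels/s is 1667 s + 6 f = 0 h 27 min 47 s frame 6, i.e. 00:27:47;06.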